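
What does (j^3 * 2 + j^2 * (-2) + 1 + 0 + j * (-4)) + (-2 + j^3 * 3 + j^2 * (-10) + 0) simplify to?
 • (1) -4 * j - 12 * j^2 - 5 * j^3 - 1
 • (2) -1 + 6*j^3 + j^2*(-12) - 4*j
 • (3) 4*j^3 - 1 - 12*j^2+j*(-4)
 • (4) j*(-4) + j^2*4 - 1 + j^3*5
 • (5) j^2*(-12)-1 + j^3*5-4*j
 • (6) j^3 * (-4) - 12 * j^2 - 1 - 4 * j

Adding the polynomials and combining like terms:
(j^3*2 + j^2*(-2) + 1 + 0 + j*(-4)) + (-2 + j^3*3 + j^2*(-10) + 0)
= j^2*(-12)-1 + j^3*5-4*j
5) j^2*(-12)-1 + j^3*5-4*j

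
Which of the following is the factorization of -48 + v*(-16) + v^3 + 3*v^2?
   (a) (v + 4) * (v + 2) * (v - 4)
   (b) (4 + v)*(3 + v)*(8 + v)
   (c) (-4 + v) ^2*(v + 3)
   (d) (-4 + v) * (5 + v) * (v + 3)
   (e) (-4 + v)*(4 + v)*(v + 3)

We need to factor -48 + v*(-16) + v^3 + 3*v^2.
The factored form is (-4 + v)*(4 + v)*(v + 3).
e) (-4 + v)*(4 + v)*(v + 3)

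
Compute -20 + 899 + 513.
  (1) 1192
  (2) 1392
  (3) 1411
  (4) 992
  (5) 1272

First: -20 + 899 = 879
Then: 879 + 513 = 1392
2) 1392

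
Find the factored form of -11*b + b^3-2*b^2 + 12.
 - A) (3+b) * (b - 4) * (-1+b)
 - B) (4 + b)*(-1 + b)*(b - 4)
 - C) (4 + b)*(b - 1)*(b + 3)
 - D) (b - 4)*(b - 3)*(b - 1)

We need to factor -11*b + b^3-2*b^2 + 12.
The factored form is (3+b) * (b - 4) * (-1+b).
A) (3+b) * (b - 4) * (-1+b)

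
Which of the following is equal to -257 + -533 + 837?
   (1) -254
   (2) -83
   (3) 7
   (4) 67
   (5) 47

First: -257 + -533 = -790
Then: -790 + 837 = 47
5) 47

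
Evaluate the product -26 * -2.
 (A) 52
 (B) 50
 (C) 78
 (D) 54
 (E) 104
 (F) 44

-26 * -2 = 52
A) 52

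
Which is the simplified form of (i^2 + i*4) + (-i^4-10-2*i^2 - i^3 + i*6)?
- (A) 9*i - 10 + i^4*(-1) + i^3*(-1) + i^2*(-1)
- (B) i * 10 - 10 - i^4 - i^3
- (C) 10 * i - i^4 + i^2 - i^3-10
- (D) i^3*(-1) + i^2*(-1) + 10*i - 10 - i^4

Adding the polynomials and combining like terms:
(i^2 + i*4) + (-i^4 - 10 - 2*i^2 - i^3 + i*6)
= i^3*(-1) + i^2*(-1) + 10*i - 10 - i^4
D) i^3*(-1) + i^2*(-1) + 10*i - 10 - i^4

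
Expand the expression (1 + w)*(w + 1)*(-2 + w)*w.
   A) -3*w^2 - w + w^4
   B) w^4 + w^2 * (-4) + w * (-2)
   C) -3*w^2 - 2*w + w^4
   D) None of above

Expanding (1 + w)*(w + 1)*(-2 + w)*w:
= -3*w^2 - 2*w + w^4
C) -3*w^2 - 2*w + w^4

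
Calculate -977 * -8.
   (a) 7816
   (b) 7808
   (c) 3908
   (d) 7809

-977 * -8 = 7816
a) 7816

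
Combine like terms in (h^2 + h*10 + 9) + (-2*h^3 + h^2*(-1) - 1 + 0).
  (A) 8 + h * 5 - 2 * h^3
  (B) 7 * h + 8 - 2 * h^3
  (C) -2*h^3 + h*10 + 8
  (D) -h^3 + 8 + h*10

Adding the polynomials and combining like terms:
(h^2 + h*10 + 9) + (-2*h^3 + h^2*(-1) - 1 + 0)
= -2*h^3 + h*10 + 8
C) -2*h^3 + h*10 + 8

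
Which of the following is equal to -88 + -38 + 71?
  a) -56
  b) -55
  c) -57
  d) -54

First: -88 + -38 = -126
Then: -126 + 71 = -55
b) -55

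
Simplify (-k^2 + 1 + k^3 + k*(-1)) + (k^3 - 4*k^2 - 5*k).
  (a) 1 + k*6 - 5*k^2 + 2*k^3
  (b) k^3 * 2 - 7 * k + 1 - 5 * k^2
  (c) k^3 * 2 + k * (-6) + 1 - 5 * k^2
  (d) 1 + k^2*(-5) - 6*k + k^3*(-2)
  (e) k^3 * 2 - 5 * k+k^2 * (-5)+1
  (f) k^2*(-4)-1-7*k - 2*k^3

Adding the polynomials and combining like terms:
(-k^2 + 1 + k^3 + k*(-1)) + (k^3 - 4*k^2 - 5*k)
= k^3 * 2 + k * (-6) + 1 - 5 * k^2
c) k^3 * 2 + k * (-6) + 1 - 5 * k^2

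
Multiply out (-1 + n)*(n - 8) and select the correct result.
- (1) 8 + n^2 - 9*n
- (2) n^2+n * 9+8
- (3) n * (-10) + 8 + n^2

Expanding (-1 + n)*(n - 8):
= 8 + n^2 - 9*n
1) 8 + n^2 - 9*n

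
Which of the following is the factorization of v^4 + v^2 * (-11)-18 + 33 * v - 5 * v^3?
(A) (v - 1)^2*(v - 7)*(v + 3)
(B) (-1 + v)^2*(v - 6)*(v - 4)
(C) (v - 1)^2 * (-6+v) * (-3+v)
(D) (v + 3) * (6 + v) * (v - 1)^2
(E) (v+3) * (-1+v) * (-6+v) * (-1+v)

We need to factor v^4 + v^2 * (-11)-18 + 33 * v - 5 * v^3.
The factored form is (v+3) * (-1+v) * (-6+v) * (-1+v).
E) (v+3) * (-1+v) * (-6+v) * (-1+v)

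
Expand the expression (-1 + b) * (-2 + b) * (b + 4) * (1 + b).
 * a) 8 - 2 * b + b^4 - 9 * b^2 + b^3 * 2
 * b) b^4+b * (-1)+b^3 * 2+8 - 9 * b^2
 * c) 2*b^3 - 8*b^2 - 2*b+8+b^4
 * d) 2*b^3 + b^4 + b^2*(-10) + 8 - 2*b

Expanding (-1 + b) * (-2 + b) * (b + 4) * (1 + b):
= 8 - 2 * b + b^4 - 9 * b^2 + b^3 * 2
a) 8 - 2 * b + b^4 - 9 * b^2 + b^3 * 2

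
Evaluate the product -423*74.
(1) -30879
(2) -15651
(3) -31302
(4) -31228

-423 * 74 = -31302
3) -31302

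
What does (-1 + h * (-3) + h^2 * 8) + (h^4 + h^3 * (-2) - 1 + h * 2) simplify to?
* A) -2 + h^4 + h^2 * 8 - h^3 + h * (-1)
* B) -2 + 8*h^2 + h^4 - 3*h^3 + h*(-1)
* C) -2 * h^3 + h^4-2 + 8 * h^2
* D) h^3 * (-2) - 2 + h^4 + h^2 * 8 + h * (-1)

Adding the polynomials and combining like terms:
(-1 + h*(-3) + h^2*8) + (h^4 + h^3*(-2) - 1 + h*2)
= h^3 * (-2) - 2 + h^4 + h^2 * 8 + h * (-1)
D) h^3 * (-2) - 2 + h^4 + h^2 * 8 + h * (-1)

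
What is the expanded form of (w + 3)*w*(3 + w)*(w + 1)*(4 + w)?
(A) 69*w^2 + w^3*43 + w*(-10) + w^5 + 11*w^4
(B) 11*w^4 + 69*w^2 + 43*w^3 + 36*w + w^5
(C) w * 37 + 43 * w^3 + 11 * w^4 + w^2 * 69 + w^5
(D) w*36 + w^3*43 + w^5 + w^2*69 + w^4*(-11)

Expanding (w + 3)*w*(3 + w)*(w + 1)*(4 + w):
= 11*w^4 + 69*w^2 + 43*w^3 + 36*w + w^5
B) 11*w^4 + 69*w^2 + 43*w^3 + 36*w + w^5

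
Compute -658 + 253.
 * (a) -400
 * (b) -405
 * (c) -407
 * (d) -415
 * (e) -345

-658 + 253 = -405
b) -405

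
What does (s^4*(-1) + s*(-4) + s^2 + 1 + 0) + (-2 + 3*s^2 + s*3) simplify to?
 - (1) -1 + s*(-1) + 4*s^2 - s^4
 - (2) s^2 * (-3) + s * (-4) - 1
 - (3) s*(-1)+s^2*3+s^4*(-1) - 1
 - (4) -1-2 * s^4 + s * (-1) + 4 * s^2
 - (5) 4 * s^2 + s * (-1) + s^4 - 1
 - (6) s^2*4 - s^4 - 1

Adding the polynomials and combining like terms:
(s^4*(-1) + s*(-4) + s^2 + 1 + 0) + (-2 + 3*s^2 + s*3)
= -1 + s*(-1) + 4*s^2 - s^4
1) -1 + s*(-1) + 4*s^2 - s^4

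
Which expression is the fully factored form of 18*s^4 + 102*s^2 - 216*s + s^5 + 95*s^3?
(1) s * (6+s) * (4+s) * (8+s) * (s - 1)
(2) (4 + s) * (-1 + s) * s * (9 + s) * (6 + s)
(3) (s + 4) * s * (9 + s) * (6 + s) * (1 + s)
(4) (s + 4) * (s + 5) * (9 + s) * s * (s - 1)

We need to factor 18*s^4 + 102*s^2 - 216*s + s^5 + 95*s^3.
The factored form is (4 + s) * (-1 + s) * s * (9 + s) * (6 + s).
2) (4 + s) * (-1 + s) * s * (9 + s) * (6 + s)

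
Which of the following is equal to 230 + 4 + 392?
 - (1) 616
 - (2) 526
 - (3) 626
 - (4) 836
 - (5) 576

First: 230 + 4 = 234
Then: 234 + 392 = 626
3) 626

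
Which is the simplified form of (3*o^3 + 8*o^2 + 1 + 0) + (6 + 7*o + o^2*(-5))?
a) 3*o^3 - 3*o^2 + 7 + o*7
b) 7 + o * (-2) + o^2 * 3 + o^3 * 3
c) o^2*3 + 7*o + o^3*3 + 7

Adding the polynomials and combining like terms:
(3*o^3 + 8*o^2 + 1 + 0) + (6 + 7*o + o^2*(-5))
= o^2*3 + 7*o + o^3*3 + 7
c) o^2*3 + 7*o + o^3*3 + 7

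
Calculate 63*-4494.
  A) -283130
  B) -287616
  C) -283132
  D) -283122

63 * -4494 = -283122
D) -283122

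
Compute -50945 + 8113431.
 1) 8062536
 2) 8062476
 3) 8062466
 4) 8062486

-50945 + 8113431 = 8062486
4) 8062486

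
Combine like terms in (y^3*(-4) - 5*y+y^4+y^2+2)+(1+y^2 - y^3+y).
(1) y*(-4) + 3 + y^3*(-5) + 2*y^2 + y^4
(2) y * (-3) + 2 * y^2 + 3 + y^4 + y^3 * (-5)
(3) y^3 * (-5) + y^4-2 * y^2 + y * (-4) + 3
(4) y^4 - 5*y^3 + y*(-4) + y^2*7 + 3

Adding the polynomials and combining like terms:
(y^3*(-4) - 5*y + y^4 + y^2 + 2) + (1 + y^2 - y^3 + y)
= y*(-4) + 3 + y^3*(-5) + 2*y^2 + y^4
1) y*(-4) + 3 + y^3*(-5) + 2*y^2 + y^4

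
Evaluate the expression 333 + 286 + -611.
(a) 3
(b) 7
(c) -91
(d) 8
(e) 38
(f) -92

First: 333 + 286 = 619
Then: 619 + -611 = 8
d) 8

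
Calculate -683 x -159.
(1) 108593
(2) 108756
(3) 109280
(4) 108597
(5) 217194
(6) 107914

-683 * -159 = 108597
4) 108597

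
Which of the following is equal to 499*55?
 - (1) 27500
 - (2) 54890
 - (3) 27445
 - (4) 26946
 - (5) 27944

499 * 55 = 27445
3) 27445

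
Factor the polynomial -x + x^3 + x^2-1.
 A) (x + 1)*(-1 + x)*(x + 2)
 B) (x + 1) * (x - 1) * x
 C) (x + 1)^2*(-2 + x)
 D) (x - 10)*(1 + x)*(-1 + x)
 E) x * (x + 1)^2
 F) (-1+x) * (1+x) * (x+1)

We need to factor -x + x^3 + x^2-1.
The factored form is (-1+x) * (1+x) * (x+1).
F) (-1+x) * (1+x) * (x+1)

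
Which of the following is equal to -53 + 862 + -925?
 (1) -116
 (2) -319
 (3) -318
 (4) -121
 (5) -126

First: -53 + 862 = 809
Then: 809 + -925 = -116
1) -116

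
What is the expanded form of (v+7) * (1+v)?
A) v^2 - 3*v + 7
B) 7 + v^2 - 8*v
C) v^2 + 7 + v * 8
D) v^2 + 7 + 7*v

Expanding (v+7) * (1+v):
= v^2 + 7 + v * 8
C) v^2 + 7 + v * 8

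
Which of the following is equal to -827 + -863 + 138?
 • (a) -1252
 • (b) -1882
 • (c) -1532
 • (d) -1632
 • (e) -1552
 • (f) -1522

First: -827 + -863 = -1690
Then: -1690 + 138 = -1552
e) -1552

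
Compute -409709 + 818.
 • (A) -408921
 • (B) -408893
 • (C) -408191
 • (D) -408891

-409709 + 818 = -408891
D) -408891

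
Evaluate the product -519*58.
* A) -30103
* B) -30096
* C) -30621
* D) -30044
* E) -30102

-519 * 58 = -30102
E) -30102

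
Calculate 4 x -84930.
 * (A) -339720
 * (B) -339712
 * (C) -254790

4 * -84930 = -339720
A) -339720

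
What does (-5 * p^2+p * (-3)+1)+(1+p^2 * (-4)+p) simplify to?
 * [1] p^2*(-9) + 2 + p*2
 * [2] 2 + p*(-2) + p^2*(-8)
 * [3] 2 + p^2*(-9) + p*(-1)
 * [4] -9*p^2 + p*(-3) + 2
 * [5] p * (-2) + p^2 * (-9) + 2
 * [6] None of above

Adding the polynomials and combining like terms:
(-5*p^2 + p*(-3) + 1) + (1 + p^2*(-4) + p)
= p * (-2) + p^2 * (-9) + 2
5) p * (-2) + p^2 * (-9) + 2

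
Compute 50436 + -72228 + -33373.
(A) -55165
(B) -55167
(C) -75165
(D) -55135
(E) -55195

First: 50436 + -72228 = -21792
Then: -21792 + -33373 = -55165
A) -55165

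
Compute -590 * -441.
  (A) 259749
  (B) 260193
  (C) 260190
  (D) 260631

-590 * -441 = 260190
C) 260190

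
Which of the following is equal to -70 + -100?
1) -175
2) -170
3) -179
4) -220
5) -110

-70 + -100 = -170
2) -170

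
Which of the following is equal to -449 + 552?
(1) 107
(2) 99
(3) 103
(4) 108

-449 + 552 = 103
3) 103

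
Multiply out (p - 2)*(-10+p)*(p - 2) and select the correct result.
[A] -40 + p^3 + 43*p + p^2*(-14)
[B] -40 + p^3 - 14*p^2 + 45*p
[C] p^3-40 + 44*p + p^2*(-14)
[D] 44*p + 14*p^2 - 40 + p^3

Expanding (p - 2)*(-10+p)*(p - 2):
= p^3-40 + 44*p + p^2*(-14)
C) p^3-40 + 44*p + p^2*(-14)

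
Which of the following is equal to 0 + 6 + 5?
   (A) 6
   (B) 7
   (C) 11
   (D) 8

First: 0 + 6 = 6
Then: 6 + 5 = 11
C) 11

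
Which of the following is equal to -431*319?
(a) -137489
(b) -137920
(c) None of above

-431 * 319 = -137489
a) -137489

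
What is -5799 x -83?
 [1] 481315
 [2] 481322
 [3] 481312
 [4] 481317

-5799 * -83 = 481317
4) 481317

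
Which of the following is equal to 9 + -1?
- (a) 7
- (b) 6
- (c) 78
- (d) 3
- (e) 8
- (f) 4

9 + -1 = 8
e) 8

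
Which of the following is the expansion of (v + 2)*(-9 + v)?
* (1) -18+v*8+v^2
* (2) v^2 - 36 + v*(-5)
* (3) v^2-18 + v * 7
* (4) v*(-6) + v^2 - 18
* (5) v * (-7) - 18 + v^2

Expanding (v + 2)*(-9 + v):
= v * (-7) - 18 + v^2
5) v * (-7) - 18 + v^2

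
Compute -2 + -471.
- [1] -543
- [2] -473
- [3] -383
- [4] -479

-2 + -471 = -473
2) -473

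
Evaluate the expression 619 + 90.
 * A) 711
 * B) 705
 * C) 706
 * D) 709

619 + 90 = 709
D) 709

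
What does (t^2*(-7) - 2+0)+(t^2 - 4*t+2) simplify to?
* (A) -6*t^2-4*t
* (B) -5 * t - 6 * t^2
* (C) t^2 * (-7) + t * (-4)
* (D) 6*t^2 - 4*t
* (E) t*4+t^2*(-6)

Adding the polynomials and combining like terms:
(t^2*(-7) - 2 + 0) + (t^2 - 4*t + 2)
= -6*t^2-4*t
A) -6*t^2-4*t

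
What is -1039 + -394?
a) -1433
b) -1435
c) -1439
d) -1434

-1039 + -394 = -1433
a) -1433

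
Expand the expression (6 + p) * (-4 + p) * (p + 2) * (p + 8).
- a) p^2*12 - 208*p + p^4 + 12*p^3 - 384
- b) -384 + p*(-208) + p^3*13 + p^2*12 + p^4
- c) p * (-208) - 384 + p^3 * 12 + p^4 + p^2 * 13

Expanding (6 + p) * (-4 + p) * (p + 2) * (p + 8):
= p^2*12 - 208*p + p^4 + 12*p^3 - 384
a) p^2*12 - 208*p + p^4 + 12*p^3 - 384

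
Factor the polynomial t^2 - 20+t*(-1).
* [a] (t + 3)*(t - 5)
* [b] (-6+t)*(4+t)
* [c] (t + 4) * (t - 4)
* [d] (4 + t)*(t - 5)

We need to factor t^2 - 20+t*(-1).
The factored form is (4 + t)*(t - 5).
d) (4 + t)*(t - 5)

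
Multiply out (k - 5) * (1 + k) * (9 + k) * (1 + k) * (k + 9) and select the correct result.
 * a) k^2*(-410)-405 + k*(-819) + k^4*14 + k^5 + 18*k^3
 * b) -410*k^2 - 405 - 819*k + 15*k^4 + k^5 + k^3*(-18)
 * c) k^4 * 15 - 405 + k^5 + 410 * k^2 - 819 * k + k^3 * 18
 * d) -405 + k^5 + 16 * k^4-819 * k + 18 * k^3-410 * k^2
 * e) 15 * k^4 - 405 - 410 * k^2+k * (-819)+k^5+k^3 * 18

Expanding (k - 5) * (1 + k) * (9 + k) * (1 + k) * (k + 9):
= 15 * k^4 - 405 - 410 * k^2+k * (-819)+k^5+k^3 * 18
e) 15 * k^4 - 405 - 410 * k^2+k * (-819)+k^5+k^3 * 18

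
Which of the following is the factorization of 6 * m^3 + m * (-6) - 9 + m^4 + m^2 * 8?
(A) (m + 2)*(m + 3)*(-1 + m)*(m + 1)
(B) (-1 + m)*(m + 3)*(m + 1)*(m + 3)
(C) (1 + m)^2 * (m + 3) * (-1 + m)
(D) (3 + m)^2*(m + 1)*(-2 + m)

We need to factor 6 * m^3 + m * (-6) - 9 + m^4 + m^2 * 8.
The factored form is (-1 + m)*(m + 3)*(m + 1)*(m + 3).
B) (-1 + m)*(m + 3)*(m + 1)*(m + 3)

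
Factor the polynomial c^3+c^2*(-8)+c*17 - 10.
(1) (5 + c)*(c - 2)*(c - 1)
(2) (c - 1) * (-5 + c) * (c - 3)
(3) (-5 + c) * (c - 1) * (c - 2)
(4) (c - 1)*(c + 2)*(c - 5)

We need to factor c^3+c^2*(-8)+c*17 - 10.
The factored form is (-5 + c) * (c - 1) * (c - 2).
3) (-5 + c) * (c - 1) * (c - 2)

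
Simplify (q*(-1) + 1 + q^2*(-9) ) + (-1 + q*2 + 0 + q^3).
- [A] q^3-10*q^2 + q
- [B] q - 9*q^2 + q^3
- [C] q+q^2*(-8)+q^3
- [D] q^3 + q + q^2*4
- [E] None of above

Adding the polynomials and combining like terms:
(q*(-1) + 1 + q^2*(-9)) + (-1 + q*2 + 0 + q^3)
= q - 9*q^2 + q^3
B) q - 9*q^2 + q^3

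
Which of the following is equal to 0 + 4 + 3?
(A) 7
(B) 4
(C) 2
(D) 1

First: 0 + 4 = 4
Then: 4 + 3 = 7
A) 7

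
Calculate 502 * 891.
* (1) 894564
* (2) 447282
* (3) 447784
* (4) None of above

502 * 891 = 447282
2) 447282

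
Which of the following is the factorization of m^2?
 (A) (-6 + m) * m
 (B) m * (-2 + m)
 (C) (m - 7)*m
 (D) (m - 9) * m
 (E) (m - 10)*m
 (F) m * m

We need to factor m^2.
The factored form is m * m.
F) m * m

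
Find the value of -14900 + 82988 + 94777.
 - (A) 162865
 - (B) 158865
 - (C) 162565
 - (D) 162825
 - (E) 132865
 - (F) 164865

First: -14900 + 82988 = 68088
Then: 68088 + 94777 = 162865
A) 162865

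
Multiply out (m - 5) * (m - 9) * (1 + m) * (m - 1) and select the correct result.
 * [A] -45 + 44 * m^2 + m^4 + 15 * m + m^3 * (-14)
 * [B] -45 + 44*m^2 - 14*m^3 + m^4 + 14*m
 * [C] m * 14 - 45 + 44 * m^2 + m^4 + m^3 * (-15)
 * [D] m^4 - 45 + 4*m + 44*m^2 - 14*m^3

Expanding (m - 5) * (m - 9) * (1 + m) * (m - 1):
= -45 + 44*m^2 - 14*m^3 + m^4 + 14*m
B) -45 + 44*m^2 - 14*m^3 + m^4 + 14*m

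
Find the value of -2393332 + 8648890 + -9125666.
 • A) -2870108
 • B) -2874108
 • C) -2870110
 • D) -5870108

First: -2393332 + 8648890 = 6255558
Then: 6255558 + -9125666 = -2870108
A) -2870108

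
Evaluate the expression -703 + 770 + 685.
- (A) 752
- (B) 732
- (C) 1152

First: -703 + 770 = 67
Then: 67 + 685 = 752
A) 752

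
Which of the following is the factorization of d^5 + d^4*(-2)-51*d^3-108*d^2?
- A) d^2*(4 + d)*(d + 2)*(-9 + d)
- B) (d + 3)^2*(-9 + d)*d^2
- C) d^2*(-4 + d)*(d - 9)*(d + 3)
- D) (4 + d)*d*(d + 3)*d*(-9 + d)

We need to factor d^5 + d^4*(-2)-51*d^3-108*d^2.
The factored form is (4 + d)*d*(d + 3)*d*(-9 + d).
D) (4 + d)*d*(d + 3)*d*(-9 + d)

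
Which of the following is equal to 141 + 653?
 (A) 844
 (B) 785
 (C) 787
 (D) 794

141 + 653 = 794
D) 794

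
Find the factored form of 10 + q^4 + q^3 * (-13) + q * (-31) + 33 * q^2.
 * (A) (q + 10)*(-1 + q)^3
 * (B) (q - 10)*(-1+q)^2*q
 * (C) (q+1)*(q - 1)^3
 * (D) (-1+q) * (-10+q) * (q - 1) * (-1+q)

We need to factor 10 + q^4 + q^3 * (-13) + q * (-31) + 33 * q^2.
The factored form is (-1+q) * (-10+q) * (q - 1) * (-1+q).
D) (-1+q) * (-10+q) * (q - 1) * (-1+q)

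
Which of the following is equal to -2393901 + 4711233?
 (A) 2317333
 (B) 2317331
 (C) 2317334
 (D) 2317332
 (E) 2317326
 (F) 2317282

-2393901 + 4711233 = 2317332
D) 2317332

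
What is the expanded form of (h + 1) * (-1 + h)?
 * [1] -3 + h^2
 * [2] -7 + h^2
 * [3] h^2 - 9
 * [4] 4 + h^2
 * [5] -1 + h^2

Expanding (h + 1) * (-1 + h):
= -1 + h^2
5) -1 + h^2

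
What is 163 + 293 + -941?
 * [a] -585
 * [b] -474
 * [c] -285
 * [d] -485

First: 163 + 293 = 456
Then: 456 + -941 = -485
d) -485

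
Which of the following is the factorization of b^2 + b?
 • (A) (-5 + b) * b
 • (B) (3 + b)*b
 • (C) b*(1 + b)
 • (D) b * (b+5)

We need to factor b^2 + b.
The factored form is b*(1 + b).
C) b*(1 + b)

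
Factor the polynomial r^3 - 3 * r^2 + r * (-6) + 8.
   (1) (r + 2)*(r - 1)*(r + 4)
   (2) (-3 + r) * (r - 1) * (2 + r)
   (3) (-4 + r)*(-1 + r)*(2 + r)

We need to factor r^3 - 3 * r^2 + r * (-6) + 8.
The factored form is (-4 + r)*(-1 + r)*(2 + r).
3) (-4 + r)*(-1 + r)*(2 + r)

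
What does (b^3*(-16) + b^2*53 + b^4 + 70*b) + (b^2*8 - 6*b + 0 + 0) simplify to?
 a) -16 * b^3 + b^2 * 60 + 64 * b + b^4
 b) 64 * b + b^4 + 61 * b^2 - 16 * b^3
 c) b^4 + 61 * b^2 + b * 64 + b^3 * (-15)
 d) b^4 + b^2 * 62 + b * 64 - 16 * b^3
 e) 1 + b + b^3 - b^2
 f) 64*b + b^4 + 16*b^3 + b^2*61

Adding the polynomials and combining like terms:
(b^3*(-16) + b^2*53 + b^4 + 70*b) + (b^2*8 - 6*b + 0 + 0)
= 64 * b + b^4 + 61 * b^2 - 16 * b^3
b) 64 * b + b^4 + 61 * b^2 - 16 * b^3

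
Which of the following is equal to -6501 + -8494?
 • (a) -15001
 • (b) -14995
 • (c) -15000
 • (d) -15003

-6501 + -8494 = -14995
b) -14995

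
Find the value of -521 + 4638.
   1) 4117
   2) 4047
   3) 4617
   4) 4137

-521 + 4638 = 4117
1) 4117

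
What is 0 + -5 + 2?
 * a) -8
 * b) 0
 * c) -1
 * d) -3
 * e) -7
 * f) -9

First: 0 + -5 = -5
Then: -5 + 2 = -3
d) -3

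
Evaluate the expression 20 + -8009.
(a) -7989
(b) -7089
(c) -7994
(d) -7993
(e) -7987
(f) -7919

20 + -8009 = -7989
a) -7989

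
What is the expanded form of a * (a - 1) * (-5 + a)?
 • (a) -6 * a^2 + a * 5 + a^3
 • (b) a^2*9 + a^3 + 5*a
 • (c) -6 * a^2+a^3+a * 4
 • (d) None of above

Expanding a * (a - 1) * (-5 + a):
= -6 * a^2 + a * 5 + a^3
a) -6 * a^2 + a * 5 + a^3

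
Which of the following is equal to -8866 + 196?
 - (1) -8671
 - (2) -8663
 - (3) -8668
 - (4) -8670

-8866 + 196 = -8670
4) -8670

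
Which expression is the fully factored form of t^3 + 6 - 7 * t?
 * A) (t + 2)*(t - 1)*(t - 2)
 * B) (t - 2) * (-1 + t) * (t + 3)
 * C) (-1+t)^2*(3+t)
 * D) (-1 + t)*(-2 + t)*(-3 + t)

We need to factor t^3 + 6 - 7 * t.
The factored form is (t - 2) * (-1 + t) * (t + 3).
B) (t - 2) * (-1 + t) * (t + 3)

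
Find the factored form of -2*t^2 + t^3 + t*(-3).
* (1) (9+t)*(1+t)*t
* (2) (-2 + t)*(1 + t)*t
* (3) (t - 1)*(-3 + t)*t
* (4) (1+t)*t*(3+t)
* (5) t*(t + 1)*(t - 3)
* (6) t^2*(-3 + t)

We need to factor -2*t^2 + t^3 + t*(-3).
The factored form is t*(t + 1)*(t - 3).
5) t*(t + 1)*(t - 3)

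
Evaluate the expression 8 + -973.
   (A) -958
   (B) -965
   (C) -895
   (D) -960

8 + -973 = -965
B) -965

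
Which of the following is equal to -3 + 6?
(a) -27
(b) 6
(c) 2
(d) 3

-3 + 6 = 3
d) 3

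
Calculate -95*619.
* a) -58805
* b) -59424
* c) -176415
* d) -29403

-95 * 619 = -58805
a) -58805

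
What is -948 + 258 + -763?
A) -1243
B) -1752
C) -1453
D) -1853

First: -948 + 258 = -690
Then: -690 + -763 = -1453
C) -1453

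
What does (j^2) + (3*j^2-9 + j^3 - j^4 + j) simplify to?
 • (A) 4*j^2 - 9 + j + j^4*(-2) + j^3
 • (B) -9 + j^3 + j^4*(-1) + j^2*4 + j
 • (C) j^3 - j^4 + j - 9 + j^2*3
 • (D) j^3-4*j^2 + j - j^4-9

Adding the polynomials and combining like terms:
(j^2) + (3*j^2 - 9 + j^3 - j^4 + j)
= -9 + j^3 + j^4*(-1) + j^2*4 + j
B) -9 + j^3 + j^4*(-1) + j^2*4 + j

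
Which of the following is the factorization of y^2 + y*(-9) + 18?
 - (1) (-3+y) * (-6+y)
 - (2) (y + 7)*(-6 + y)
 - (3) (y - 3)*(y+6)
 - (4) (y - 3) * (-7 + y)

We need to factor y^2 + y*(-9) + 18.
The factored form is (-3+y) * (-6+y).
1) (-3+y) * (-6+y)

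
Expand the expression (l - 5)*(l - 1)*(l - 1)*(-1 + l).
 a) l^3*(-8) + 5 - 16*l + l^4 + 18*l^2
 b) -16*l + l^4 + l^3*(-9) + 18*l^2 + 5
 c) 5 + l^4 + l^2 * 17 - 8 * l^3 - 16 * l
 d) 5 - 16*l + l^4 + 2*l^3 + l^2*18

Expanding (l - 5)*(l - 1)*(l - 1)*(-1 + l):
= l^3*(-8) + 5 - 16*l + l^4 + 18*l^2
a) l^3*(-8) + 5 - 16*l + l^4 + 18*l^2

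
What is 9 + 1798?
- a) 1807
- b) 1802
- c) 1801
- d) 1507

9 + 1798 = 1807
a) 1807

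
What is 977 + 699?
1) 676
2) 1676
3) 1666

977 + 699 = 1676
2) 1676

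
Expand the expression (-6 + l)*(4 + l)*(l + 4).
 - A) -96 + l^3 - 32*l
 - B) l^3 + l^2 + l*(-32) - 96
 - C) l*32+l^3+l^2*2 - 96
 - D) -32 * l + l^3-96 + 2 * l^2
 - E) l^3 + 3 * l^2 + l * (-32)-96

Expanding (-6 + l)*(4 + l)*(l + 4):
= -32 * l + l^3-96 + 2 * l^2
D) -32 * l + l^3-96 + 2 * l^2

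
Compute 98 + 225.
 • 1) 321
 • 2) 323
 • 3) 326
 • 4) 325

98 + 225 = 323
2) 323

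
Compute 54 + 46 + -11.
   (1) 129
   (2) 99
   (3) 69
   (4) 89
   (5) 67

First: 54 + 46 = 100
Then: 100 + -11 = 89
4) 89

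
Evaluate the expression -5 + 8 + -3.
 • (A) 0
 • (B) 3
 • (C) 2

First: -5 + 8 = 3
Then: 3 + -3 = 0
A) 0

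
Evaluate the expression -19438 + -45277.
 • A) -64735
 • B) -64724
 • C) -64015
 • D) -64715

-19438 + -45277 = -64715
D) -64715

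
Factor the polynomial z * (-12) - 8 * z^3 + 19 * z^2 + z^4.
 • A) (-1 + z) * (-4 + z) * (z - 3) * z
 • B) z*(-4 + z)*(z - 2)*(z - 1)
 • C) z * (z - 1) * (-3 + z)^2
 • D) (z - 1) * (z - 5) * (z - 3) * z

We need to factor z * (-12) - 8 * z^3 + 19 * z^2 + z^4.
The factored form is (-1 + z) * (-4 + z) * (z - 3) * z.
A) (-1 + z) * (-4 + z) * (z - 3) * z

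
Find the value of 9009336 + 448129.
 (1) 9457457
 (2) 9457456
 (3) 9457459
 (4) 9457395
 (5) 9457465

9009336 + 448129 = 9457465
5) 9457465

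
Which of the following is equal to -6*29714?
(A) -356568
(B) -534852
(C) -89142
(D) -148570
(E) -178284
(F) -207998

-6 * 29714 = -178284
E) -178284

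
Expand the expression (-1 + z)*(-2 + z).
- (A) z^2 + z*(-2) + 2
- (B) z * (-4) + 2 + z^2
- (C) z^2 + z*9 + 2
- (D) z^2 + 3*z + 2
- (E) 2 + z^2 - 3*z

Expanding (-1 + z)*(-2 + z):
= 2 + z^2 - 3*z
E) 2 + z^2 - 3*z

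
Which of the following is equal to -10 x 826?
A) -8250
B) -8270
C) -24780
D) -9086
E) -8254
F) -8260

-10 * 826 = -8260
F) -8260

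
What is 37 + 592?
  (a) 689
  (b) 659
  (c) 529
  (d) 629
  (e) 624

37 + 592 = 629
d) 629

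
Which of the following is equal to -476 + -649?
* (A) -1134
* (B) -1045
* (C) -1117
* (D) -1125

-476 + -649 = -1125
D) -1125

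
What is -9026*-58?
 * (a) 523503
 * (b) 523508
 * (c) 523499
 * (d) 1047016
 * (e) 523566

-9026 * -58 = 523508
b) 523508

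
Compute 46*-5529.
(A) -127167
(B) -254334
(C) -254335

46 * -5529 = -254334
B) -254334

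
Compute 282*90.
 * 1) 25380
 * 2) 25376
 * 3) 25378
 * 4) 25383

282 * 90 = 25380
1) 25380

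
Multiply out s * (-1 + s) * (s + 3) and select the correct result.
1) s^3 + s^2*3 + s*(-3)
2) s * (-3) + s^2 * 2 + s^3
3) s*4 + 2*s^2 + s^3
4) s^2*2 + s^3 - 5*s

Expanding s * (-1 + s) * (s + 3):
= s * (-3) + s^2 * 2 + s^3
2) s * (-3) + s^2 * 2 + s^3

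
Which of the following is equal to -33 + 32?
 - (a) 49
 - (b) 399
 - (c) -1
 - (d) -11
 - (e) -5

-33 + 32 = -1
c) -1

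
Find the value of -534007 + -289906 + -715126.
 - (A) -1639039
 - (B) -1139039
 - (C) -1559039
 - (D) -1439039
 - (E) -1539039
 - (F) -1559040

First: -534007 + -289906 = -823913
Then: -823913 + -715126 = -1539039
E) -1539039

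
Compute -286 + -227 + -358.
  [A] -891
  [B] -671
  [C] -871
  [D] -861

First: -286 + -227 = -513
Then: -513 + -358 = -871
C) -871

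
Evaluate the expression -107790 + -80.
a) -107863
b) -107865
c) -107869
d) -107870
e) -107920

-107790 + -80 = -107870
d) -107870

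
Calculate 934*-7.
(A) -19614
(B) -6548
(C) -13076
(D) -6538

934 * -7 = -6538
D) -6538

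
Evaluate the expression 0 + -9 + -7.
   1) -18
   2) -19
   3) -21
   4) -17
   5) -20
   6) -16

First: 0 + -9 = -9
Then: -9 + -7 = -16
6) -16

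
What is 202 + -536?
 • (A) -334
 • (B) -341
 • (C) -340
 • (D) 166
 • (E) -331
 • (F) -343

202 + -536 = -334
A) -334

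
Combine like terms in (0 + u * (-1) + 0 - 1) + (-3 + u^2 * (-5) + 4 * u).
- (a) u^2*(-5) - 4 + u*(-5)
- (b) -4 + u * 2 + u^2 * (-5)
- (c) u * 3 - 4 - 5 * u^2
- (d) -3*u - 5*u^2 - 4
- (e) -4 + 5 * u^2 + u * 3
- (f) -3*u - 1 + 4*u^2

Adding the polynomials and combining like terms:
(0 + u*(-1) + 0 - 1) + (-3 + u^2*(-5) + 4*u)
= u * 3 - 4 - 5 * u^2
c) u * 3 - 4 - 5 * u^2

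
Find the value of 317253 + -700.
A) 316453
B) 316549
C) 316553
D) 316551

317253 + -700 = 316553
C) 316553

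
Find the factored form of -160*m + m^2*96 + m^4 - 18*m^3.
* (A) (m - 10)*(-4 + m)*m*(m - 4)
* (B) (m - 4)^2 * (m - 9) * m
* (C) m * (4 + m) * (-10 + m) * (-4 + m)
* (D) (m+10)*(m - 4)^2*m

We need to factor -160*m + m^2*96 + m^4 - 18*m^3.
The factored form is (m - 10)*(-4 + m)*m*(m - 4).
A) (m - 10)*(-4 + m)*m*(m - 4)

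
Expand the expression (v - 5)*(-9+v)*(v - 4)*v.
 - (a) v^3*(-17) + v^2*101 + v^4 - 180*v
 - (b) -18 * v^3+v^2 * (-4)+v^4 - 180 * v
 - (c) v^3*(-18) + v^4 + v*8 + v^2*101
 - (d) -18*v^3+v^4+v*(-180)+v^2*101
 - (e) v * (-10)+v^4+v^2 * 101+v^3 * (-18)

Expanding (v - 5)*(-9+v)*(v - 4)*v:
= -18*v^3+v^4+v*(-180)+v^2*101
d) -18*v^3+v^4+v*(-180)+v^2*101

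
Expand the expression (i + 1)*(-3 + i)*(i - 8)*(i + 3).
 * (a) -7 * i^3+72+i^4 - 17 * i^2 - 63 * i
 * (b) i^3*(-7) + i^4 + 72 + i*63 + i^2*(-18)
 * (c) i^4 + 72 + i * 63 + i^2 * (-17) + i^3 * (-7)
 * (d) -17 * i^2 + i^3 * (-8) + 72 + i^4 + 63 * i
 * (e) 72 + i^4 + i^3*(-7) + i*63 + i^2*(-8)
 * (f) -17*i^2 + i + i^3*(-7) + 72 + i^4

Expanding (i + 1)*(-3 + i)*(i - 8)*(i + 3):
= i^4 + 72 + i * 63 + i^2 * (-17) + i^3 * (-7)
c) i^4 + 72 + i * 63 + i^2 * (-17) + i^3 * (-7)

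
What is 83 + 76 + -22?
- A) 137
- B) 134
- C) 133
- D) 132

First: 83 + 76 = 159
Then: 159 + -22 = 137
A) 137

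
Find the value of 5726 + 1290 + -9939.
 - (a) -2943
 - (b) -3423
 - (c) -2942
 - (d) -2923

First: 5726 + 1290 = 7016
Then: 7016 + -9939 = -2923
d) -2923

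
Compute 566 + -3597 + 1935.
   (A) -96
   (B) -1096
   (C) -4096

First: 566 + -3597 = -3031
Then: -3031 + 1935 = -1096
B) -1096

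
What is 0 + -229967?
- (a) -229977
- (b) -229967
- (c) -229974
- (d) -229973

0 + -229967 = -229967
b) -229967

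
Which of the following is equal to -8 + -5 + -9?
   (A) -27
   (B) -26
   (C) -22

First: -8 + -5 = -13
Then: -13 + -9 = -22
C) -22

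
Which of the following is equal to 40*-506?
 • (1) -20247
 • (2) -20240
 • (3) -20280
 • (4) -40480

40 * -506 = -20240
2) -20240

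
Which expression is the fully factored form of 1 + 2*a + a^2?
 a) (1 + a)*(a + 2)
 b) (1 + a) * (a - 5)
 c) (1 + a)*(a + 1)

We need to factor 1 + 2*a + a^2.
The factored form is (1 + a)*(a + 1).
c) (1 + a)*(a + 1)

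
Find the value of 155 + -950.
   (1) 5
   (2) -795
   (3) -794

155 + -950 = -795
2) -795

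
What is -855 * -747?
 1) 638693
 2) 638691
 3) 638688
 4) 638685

-855 * -747 = 638685
4) 638685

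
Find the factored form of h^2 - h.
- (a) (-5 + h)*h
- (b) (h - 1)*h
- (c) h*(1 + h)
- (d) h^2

We need to factor h^2 - h.
The factored form is (h - 1)*h.
b) (h - 1)*h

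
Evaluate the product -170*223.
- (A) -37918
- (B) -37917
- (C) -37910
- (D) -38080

-170 * 223 = -37910
C) -37910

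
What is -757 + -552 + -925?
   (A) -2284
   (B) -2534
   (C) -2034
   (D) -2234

First: -757 + -552 = -1309
Then: -1309 + -925 = -2234
D) -2234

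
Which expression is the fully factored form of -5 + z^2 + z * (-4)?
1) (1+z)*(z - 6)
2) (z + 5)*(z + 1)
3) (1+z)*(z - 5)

We need to factor -5 + z^2 + z * (-4).
The factored form is (1+z)*(z - 5).
3) (1+z)*(z - 5)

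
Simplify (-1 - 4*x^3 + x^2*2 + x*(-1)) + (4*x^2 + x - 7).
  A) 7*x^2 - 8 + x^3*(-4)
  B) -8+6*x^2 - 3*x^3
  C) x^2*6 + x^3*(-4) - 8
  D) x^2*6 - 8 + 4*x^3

Adding the polynomials and combining like terms:
(-1 - 4*x^3 + x^2*2 + x*(-1)) + (4*x^2 + x - 7)
= x^2*6 + x^3*(-4) - 8
C) x^2*6 + x^3*(-4) - 8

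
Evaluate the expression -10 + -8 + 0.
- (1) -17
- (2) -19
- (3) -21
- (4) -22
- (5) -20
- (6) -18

First: -10 + -8 = -18
Then: -18 + 0 = -18
6) -18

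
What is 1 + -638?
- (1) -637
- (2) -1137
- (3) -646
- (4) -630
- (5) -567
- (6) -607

1 + -638 = -637
1) -637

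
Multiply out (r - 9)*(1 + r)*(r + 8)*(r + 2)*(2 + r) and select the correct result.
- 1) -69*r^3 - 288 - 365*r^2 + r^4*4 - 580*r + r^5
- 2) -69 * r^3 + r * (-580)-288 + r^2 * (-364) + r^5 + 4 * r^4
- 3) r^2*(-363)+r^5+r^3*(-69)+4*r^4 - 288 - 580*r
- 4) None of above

Expanding (r - 9)*(1 + r)*(r + 8)*(r + 2)*(2 + r):
= -69 * r^3 + r * (-580)-288 + r^2 * (-364) + r^5 + 4 * r^4
2) -69 * r^3 + r * (-580)-288 + r^2 * (-364) + r^5 + 4 * r^4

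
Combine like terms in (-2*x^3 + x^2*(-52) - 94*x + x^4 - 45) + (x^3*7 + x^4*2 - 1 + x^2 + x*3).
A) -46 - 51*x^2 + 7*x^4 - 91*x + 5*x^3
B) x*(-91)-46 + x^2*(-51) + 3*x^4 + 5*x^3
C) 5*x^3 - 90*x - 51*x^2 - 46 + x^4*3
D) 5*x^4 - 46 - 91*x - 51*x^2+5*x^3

Adding the polynomials and combining like terms:
(-2*x^3 + x^2*(-52) - 94*x + x^4 - 45) + (x^3*7 + x^4*2 - 1 + x^2 + x*3)
= x*(-91)-46 + x^2*(-51) + 3*x^4 + 5*x^3
B) x*(-91)-46 + x^2*(-51) + 3*x^4 + 5*x^3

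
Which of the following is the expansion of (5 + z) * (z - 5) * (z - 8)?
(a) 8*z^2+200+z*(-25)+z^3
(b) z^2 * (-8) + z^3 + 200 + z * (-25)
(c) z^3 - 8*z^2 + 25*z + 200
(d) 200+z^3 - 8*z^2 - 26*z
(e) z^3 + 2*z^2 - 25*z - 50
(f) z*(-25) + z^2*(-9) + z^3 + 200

Expanding (5 + z) * (z - 5) * (z - 8):
= z^2 * (-8) + z^3 + 200 + z * (-25)
b) z^2 * (-8) + z^3 + 200 + z * (-25)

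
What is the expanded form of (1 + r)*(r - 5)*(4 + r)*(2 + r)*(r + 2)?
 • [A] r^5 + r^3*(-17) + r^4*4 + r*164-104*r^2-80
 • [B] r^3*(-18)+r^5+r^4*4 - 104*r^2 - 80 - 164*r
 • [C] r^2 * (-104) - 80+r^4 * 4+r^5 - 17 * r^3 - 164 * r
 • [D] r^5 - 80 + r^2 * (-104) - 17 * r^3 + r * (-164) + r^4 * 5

Expanding (1 + r)*(r - 5)*(4 + r)*(2 + r)*(r + 2):
= r^2 * (-104) - 80+r^4 * 4+r^5 - 17 * r^3 - 164 * r
C) r^2 * (-104) - 80+r^4 * 4+r^5 - 17 * r^3 - 164 * r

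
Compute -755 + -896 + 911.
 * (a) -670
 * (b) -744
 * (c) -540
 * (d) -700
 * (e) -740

First: -755 + -896 = -1651
Then: -1651 + 911 = -740
e) -740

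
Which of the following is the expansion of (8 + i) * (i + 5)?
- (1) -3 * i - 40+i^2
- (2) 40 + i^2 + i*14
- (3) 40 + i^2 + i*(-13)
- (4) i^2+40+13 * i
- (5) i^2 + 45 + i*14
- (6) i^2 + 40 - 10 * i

Expanding (8 + i) * (i + 5):
= i^2+40+13 * i
4) i^2+40+13 * i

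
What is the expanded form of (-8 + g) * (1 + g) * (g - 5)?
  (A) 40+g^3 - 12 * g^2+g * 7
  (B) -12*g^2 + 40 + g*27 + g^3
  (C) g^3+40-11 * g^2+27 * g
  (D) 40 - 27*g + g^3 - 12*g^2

Expanding (-8 + g) * (1 + g) * (g - 5):
= -12*g^2 + 40 + g*27 + g^3
B) -12*g^2 + 40 + g*27 + g^3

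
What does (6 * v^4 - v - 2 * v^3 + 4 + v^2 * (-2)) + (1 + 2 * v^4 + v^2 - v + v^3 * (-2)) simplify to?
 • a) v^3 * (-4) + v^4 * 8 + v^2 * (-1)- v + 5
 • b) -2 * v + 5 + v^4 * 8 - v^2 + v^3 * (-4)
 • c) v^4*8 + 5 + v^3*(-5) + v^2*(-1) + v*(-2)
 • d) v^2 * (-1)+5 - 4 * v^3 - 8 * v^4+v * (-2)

Adding the polynomials and combining like terms:
(6*v^4 - v - 2*v^3 + 4 + v^2*(-2)) + (1 + 2*v^4 + v^2 - v + v^3*(-2))
= -2 * v + 5 + v^4 * 8 - v^2 + v^3 * (-4)
b) -2 * v + 5 + v^4 * 8 - v^2 + v^3 * (-4)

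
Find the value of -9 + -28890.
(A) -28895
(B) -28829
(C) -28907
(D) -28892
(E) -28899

-9 + -28890 = -28899
E) -28899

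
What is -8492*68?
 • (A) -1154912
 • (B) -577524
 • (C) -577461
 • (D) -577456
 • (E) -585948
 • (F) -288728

-8492 * 68 = -577456
D) -577456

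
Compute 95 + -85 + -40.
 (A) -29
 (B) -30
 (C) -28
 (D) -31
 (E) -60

First: 95 + -85 = 10
Then: 10 + -40 = -30
B) -30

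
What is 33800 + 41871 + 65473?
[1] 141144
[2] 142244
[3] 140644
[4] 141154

First: 33800 + 41871 = 75671
Then: 75671 + 65473 = 141144
1) 141144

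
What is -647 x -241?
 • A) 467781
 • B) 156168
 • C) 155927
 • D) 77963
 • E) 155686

-647 * -241 = 155927
C) 155927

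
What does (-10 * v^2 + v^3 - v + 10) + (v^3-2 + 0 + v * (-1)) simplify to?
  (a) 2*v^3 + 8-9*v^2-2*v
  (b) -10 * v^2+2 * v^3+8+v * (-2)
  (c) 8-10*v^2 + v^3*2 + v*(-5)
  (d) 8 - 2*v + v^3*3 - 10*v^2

Adding the polynomials and combining like terms:
(-10*v^2 + v^3 - v + 10) + (v^3 - 2 + 0 + v*(-1))
= -10 * v^2+2 * v^3+8+v * (-2)
b) -10 * v^2+2 * v^3+8+v * (-2)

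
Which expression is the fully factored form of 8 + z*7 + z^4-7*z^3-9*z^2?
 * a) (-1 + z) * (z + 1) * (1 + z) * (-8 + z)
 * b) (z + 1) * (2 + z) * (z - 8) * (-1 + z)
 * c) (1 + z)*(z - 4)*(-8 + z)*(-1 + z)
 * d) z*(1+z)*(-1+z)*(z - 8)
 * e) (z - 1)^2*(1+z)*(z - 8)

We need to factor 8 + z*7 + z^4-7*z^3-9*z^2.
The factored form is (-1 + z) * (z + 1) * (1 + z) * (-8 + z).
a) (-1 + z) * (z + 1) * (1 + z) * (-8 + z)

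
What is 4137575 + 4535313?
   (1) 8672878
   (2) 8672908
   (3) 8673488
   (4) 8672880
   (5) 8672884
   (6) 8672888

4137575 + 4535313 = 8672888
6) 8672888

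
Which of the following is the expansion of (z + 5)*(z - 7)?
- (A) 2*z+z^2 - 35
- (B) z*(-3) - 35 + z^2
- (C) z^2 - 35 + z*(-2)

Expanding (z + 5)*(z - 7):
= z^2 - 35 + z*(-2)
C) z^2 - 35 + z*(-2)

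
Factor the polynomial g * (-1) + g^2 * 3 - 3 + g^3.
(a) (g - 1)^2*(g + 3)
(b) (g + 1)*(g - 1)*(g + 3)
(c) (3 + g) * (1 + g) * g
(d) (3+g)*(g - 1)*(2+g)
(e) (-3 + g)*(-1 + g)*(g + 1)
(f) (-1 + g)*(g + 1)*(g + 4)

We need to factor g * (-1) + g^2 * 3 - 3 + g^3.
The factored form is (g + 1)*(g - 1)*(g + 3).
b) (g + 1)*(g - 1)*(g + 3)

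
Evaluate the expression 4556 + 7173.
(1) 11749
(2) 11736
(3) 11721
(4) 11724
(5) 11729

4556 + 7173 = 11729
5) 11729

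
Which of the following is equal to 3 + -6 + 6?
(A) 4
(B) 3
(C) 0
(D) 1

First: 3 + -6 = -3
Then: -3 + 6 = 3
B) 3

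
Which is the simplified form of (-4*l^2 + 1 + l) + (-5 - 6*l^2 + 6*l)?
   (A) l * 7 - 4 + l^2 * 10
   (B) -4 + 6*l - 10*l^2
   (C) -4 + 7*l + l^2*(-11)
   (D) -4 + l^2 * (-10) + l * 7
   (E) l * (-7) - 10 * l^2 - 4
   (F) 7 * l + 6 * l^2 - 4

Adding the polynomials and combining like terms:
(-4*l^2 + 1 + l) + (-5 - 6*l^2 + 6*l)
= -4 + l^2 * (-10) + l * 7
D) -4 + l^2 * (-10) + l * 7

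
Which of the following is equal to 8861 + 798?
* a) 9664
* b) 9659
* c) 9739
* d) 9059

8861 + 798 = 9659
b) 9659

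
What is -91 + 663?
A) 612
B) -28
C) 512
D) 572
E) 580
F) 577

-91 + 663 = 572
D) 572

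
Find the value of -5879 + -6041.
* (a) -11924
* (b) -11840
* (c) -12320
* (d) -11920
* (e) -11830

-5879 + -6041 = -11920
d) -11920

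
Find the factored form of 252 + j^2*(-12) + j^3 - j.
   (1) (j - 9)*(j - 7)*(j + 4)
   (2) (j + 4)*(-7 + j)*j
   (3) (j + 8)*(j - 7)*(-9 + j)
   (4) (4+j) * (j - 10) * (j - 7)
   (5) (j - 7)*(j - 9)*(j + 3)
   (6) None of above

We need to factor 252 + j^2*(-12) + j^3 - j.
The factored form is (j - 9)*(j - 7)*(j + 4).
1) (j - 9)*(j - 7)*(j + 4)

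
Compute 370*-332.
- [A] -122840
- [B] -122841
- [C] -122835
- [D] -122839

370 * -332 = -122840
A) -122840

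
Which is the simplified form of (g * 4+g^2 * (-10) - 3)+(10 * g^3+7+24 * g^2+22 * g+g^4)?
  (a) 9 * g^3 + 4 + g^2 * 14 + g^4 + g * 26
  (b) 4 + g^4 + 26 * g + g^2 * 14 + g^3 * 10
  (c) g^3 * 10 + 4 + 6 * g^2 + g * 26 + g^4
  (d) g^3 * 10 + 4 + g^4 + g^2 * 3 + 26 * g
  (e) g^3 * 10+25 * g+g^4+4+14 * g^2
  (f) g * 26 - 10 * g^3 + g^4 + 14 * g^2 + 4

Adding the polynomials and combining like terms:
(g*4 + g^2*(-10) - 3) + (10*g^3 + 7 + 24*g^2 + 22*g + g^4)
= 4 + g^4 + 26 * g + g^2 * 14 + g^3 * 10
b) 4 + g^4 + 26 * g + g^2 * 14 + g^3 * 10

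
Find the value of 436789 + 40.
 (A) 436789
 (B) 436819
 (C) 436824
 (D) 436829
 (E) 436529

436789 + 40 = 436829
D) 436829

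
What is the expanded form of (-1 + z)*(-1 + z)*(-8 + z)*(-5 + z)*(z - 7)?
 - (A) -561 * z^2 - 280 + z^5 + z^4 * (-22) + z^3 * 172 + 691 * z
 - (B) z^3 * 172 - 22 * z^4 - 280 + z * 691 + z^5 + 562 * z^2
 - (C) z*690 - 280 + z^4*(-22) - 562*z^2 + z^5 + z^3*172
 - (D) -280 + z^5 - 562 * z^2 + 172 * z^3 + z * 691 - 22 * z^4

Expanding (-1 + z)*(-1 + z)*(-8 + z)*(-5 + z)*(z - 7):
= -280 + z^5 - 562 * z^2 + 172 * z^3 + z * 691 - 22 * z^4
D) -280 + z^5 - 562 * z^2 + 172 * z^3 + z * 691 - 22 * z^4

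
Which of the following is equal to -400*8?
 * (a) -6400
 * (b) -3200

-400 * 8 = -3200
b) -3200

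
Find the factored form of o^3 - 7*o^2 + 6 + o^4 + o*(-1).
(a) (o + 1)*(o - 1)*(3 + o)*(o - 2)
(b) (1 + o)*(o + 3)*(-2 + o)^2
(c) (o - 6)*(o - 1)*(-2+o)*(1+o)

We need to factor o^3 - 7*o^2 + 6 + o^4 + o*(-1).
The factored form is (o + 1)*(o - 1)*(3 + o)*(o - 2).
a) (o + 1)*(o - 1)*(3 + o)*(o - 2)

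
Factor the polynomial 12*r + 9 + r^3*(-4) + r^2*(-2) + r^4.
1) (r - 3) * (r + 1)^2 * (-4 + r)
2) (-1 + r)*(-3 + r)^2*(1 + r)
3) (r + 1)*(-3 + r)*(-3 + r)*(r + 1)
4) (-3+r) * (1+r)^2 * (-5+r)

We need to factor 12*r + 9 + r^3*(-4) + r^2*(-2) + r^4.
The factored form is (r + 1)*(-3 + r)*(-3 + r)*(r + 1).
3) (r + 1)*(-3 + r)*(-3 + r)*(r + 1)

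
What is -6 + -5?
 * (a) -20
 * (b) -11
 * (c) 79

-6 + -5 = -11
b) -11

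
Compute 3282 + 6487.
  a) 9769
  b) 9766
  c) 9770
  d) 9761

3282 + 6487 = 9769
a) 9769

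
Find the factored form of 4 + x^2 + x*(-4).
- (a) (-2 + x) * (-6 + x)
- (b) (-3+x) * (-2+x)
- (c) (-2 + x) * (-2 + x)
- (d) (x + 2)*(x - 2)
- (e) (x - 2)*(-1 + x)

We need to factor 4 + x^2 + x*(-4).
The factored form is (-2 + x) * (-2 + x).
c) (-2 + x) * (-2 + x)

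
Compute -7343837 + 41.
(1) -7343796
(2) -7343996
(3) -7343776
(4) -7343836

-7343837 + 41 = -7343796
1) -7343796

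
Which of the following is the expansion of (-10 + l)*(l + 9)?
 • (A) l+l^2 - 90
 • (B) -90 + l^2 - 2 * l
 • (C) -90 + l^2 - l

Expanding (-10 + l)*(l + 9):
= -90 + l^2 - l
C) -90 + l^2 - l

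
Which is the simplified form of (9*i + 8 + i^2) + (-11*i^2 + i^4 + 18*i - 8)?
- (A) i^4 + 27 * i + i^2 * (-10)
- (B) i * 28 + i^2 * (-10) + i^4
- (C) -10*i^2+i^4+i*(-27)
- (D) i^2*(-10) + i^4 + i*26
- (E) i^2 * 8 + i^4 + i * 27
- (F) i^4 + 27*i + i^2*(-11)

Adding the polynomials and combining like terms:
(9*i + 8 + i^2) + (-11*i^2 + i^4 + 18*i - 8)
= i^4 + 27 * i + i^2 * (-10)
A) i^4 + 27 * i + i^2 * (-10)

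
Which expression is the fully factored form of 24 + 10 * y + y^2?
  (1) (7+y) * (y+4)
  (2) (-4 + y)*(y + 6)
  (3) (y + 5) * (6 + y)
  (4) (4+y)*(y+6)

We need to factor 24 + 10 * y + y^2.
The factored form is (4+y)*(y+6).
4) (4+y)*(y+6)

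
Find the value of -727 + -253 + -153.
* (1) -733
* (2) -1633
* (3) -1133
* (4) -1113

First: -727 + -253 = -980
Then: -980 + -153 = -1133
3) -1133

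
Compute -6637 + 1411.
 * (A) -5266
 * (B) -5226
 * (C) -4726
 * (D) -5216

-6637 + 1411 = -5226
B) -5226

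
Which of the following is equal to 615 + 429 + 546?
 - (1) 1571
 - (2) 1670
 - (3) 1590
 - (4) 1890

First: 615 + 429 = 1044
Then: 1044 + 546 = 1590
3) 1590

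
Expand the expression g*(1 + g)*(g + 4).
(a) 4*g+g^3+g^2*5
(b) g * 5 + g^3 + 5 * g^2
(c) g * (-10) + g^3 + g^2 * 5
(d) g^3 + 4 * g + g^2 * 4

Expanding g*(1 + g)*(g + 4):
= 4*g+g^3+g^2*5
a) 4*g+g^3+g^2*5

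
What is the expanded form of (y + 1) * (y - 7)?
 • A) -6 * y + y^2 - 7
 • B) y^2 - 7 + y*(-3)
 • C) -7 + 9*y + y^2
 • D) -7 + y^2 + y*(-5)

Expanding (y + 1) * (y - 7):
= -6 * y + y^2 - 7
A) -6 * y + y^2 - 7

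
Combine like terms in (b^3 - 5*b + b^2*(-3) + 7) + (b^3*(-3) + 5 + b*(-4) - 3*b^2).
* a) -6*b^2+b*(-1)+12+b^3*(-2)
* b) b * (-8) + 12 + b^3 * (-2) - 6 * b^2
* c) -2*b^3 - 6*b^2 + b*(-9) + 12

Adding the polynomials and combining like terms:
(b^3 - 5*b + b^2*(-3) + 7) + (b^3*(-3) + 5 + b*(-4) - 3*b^2)
= -2*b^3 - 6*b^2 + b*(-9) + 12
c) -2*b^3 - 6*b^2 + b*(-9) + 12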